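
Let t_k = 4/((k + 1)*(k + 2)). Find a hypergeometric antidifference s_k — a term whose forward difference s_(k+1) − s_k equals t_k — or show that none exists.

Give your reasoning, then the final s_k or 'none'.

The ratio is (k + 1)/(k + 3).
A = k + 1, B = k + 3, C = 1.
Key eq: (k + 1)·f(k+1) = (k + 2)·f(k) + (1).
deg f ≤ 1 (via 1,1,0).
A polynomial solution: f(k) = k.
R(k) = B(k−1)·f(k)/C(k) = k*(k + 2); s_k = R·t_k = 4*k/(k + 1).
Δs = 4/(k**2 + 3*k + 2), as required.

s_k = 4*k/(k + 1)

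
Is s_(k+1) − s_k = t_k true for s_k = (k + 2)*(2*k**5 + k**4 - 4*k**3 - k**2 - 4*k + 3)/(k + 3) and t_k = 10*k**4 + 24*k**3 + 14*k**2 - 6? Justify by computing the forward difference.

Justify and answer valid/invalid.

Invalid: residual (-8*k**5 - 53*k**4 - 90*k**3 - 43*k**2 + 2*k + 21)/(k**2 + 7*k + 12) ≠ 0.

s_(k+1) = (2*k**6 + 17*k**5 + 53*k**4 + 73*k**3 + 35*k**2 - 15*k - 9)/(k + 4)
s_(k+1) − s_k = (10*k**6 + 86*k**5 + 249*k**4 + 296*k**3 + 119*k**2 - 40*k - 51)/(k**2 + 7*k + 12)
(s_(k+1) − s_k) − t_k = (-8*k**5 - 53*k**4 - 90*k**3 - 43*k**2 + 2*k + 21)/(k**2 + 7*k + 12)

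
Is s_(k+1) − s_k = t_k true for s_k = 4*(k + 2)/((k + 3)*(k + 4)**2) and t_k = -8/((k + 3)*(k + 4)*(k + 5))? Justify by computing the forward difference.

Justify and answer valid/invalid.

s_(k+1) = 4*(k + 3)/((k + 4)*(k + 5)**2)
s_(k+1) − s_k = 4*(-(k + 2)*(k + 5)**2 + (k + 3)**2*(k + 4))/((k + 3)*(k + 4)**2*(k + 5)**2)
(s_(k+1) − s_k) − t_k = 8*(3*k + 13)/(k**5 + 21*k**4 + 175*k**3 + 723*k**2 + 1480*k + 1200)

Invalid: residual 8*(3*k + 13)/(k**5 + 21*k**4 + 175*k**3 + 723*k**2 + 1480*k + 1200) ≠ 0.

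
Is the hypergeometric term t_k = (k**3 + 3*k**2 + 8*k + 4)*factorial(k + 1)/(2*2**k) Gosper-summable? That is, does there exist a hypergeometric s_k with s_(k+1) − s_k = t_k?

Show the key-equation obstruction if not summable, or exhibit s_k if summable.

Yes. s_k = (k**2 + k + 2)*factorial(k + 1)/2**k.

Compute t_(k+1)/t_k: get (k**4 + 8*k**3 + 29*k**2 + 50*k + 32)/(2*(k**3 + 3*k**2 + 8*k + 4)).
Take A(k)=k/2 + 1, B(k)=1, C(k)=k**3 + 3*k**2 + 8*k + 4.
Key eq: (k/2 + 1)·f(k+1) = (1)·f(k) + (k**3 + 3*k**2 + 8*k + 4).
From deg A=1, deg B=0, deg C=3: d=2.
Solving with deg f ≤ 2: f(k) = 2*(k**2 + k + 2).
R(k) = B(k−1)·f(k)/C(k) = 2*(k**2 + k + 2)/(k**3 + 3*k**2 + 8*k + 4); s_k = R·t_k = (k**2 + k + 2)*factorial(k + 1)/2**k.
s_(k+1) − s_k = (k**3 + 3*k**2 + 8*k + 4)*factorial(k + 1)/(2*2**k) = t_k.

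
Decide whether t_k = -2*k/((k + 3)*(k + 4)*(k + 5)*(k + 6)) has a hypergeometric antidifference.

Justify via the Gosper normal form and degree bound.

t_(k+1)/t_k = (k + 1)*(k + 3)/(k*(k + 7)).
Gosper form: A/B · C(k+1)/C(k) with A=k + 3, B=k + 7, C=k.
Key eq: (k + 3)·f(k+1) = (k + 6)·f(k) + (k).
d = 3 from the (1,1,1) case.
A polynomial solution: f(k) = k*(k - 1)*(k + 13)/120.
Get s_k = R·t_k = k*(-k**2 - 12*k + 13)/(60*(k + 3)*(k + 4)*(k + 5)) with R(k) = B(k−1)f(k)/C(k) = (k - 1)*(k + 6)*(k + 13)/120.
Verify: -2*k/(k**4 + 18*k**3 + 119*k**2 + 342*k + 360) matches t_k.

Yes. s_k = k*(-k**2 - 12*k + 13)/(60*(k + 3)*(k + 4)*(k + 5)).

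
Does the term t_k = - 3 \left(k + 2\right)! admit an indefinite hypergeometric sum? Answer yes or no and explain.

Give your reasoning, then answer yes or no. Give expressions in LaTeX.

Compute t_(k+1)/t_k: get k + 3.
Normal form (A,B,C) = (k + 3, 1, 1).
Need (k + 3)·f(k+1) − (1)·f(k) = 1.
deg f ≤ -1 (via 1,0,0).
Negative degree bound (-1): no f exists, t_k not Gosper-summable.

No; the degree bound rules out any f.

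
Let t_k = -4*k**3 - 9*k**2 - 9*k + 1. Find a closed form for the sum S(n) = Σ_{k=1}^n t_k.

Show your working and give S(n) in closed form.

Step 1: r(k) = (4*k**3 + 21*k**2 + 39*k + 21)/(4*k**3 + 9*k**2 + 9*k - 1).
Normal form (A,B,C) = (1, 1, k**3 + 9*k**2/4 + 9*k/4 - 1/4).
Need (1)·f(k+1) − (1)·f(k) = k**3 + 9*k**2/4 + 9*k/4 - 1/4.
Bound: deg f ≤ 4.
Solving with deg f ≤ 4: f(k) = k*(k**3 + k**2 + k - 4)/4.
Then R = B(k−1)f/C = k*(k**3 + k**2 + k - 4)/(4*k**3 + 9*k**2 + 9*k - 1), so s_k = R(k)·t_k = k*(-k**3 - k**2 - k + 4).
Check: Δs_k = -4*k**3 - 9*k**2 - 9*k + 1. ✓
Σ_(k=1)^n t_k = s_(n+1) − s_(1) = (-n**4 - 5*n**3 - 10*n**2 - 5*n + 1) − (1), i.e. n*(-n**3 - 5*n**2 - 10*n - 5).

S(n) = n*(-n**3 - 5*n**2 - 10*n - 5)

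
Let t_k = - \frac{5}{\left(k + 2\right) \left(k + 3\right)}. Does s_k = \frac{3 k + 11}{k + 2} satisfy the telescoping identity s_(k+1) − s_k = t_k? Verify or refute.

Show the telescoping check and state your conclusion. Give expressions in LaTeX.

valid (s_(k+1) − s_k reduces to t_k)

s_(k+1) = (3*k + 14)/(k + 3)
s_(k+1) − s_k = -5/(k**2 + 5*k + 6)
(s_(k+1) − s_k) − t_k = 0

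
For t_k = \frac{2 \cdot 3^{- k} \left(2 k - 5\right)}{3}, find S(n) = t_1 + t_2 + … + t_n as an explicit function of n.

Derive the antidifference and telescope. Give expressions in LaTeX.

S(n) = 2 \cdot 3^{- n - 1} \left(- 3^{n} - n + 1\right)

r(k) = (2*k - 3)/(3*(2*k - 5)) after simplifying.
Normal form (A,B,C) = (1/3, 1, k - 5/2).
Set up (1/3)·f(k+1) − (1)·f(k) − (k - 5/2) = 0.
Bound: deg f ≤ 1.
A polynomial solution: f(k) = -3*(k - 2)/2.
Get s_k = R·t_k = 2*(2 - k)/3**k with R(k) = B(k−1)f(k)/C(k) = -3*(k - 2)/(2*k - 5).
Check: Δs_k = 2*(2*k - 5)/(3*3**k). ✓
s_(n+1) = 2*3**(-n - 1)*(1 - n) and s_(1) = 2/3, so S(n) = 2*3**(-n - 1)*(-3**n - n + 1).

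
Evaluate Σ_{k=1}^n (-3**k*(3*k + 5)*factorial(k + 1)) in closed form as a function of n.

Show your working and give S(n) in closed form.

S(n) = -3*3**n*factorial(n + 2) + 6

The ratio is 3*(k + 2)*(3*k + 8)/(3*k + 5).
Factor: A=3*k + 6; B=1; C=k + 5/3.
Key eq: (3*k + 6)·f(k+1) = (1)·f(k) + (k + 5/3).
Degrees (1,0,1) ⇒ d ≤ 0.
Solve for f: f(k) = 1/3 (degree 0 ≤ 0).
So s_k = (B(k−1)f/C)·t_k = (1/(3*k + 5))·t_k = -3**k*factorial(k + 1).
Δs = -3**k*(3*k + 5)*factorial(k + 1), as required.
s_(n+1) = -3**(n + 1)*factorial(n + 2) and s_(1) = -6, so S(n) = -3*3**n*factorial(n + 2) + 6.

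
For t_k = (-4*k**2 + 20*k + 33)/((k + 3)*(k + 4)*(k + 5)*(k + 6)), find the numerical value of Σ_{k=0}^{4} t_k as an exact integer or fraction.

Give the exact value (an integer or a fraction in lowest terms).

Step 1: r(k) = (4*k**3 - 85*k - 147)/(4*k**3 + 8*k**2 - 173*k - 231).
Gosper form: A/B · C(k+1)/C(k) with A=k + 3, B=k + 7, C=k**2 - 5*k - 33/4.
Solve (k + 3)·f(k+1) − (k + 6)·f(k) = k**2 - 5*k - 33/4.
d = 3 from the (1,1,2) case.
Coefficient equations give f(k) = -k*(k**2 + 92*k + 127)/80.
Get s_k = R·t_k = k*(k**2 + 92*k + 127)/(20*(k + 3)*(k + 4)*(k + 5)) with R(k) = B(k−1)f(k)/C(k) = -k*(k + 6)*(k**2 + 92*k + 127)/(20*(4*k**2 - 20*k - 33)).
Δs = (-4*k**2 + 20*k + 33)/(k**4 + 18*k**3 + 119*k**2 + 342*k + 360), as required.
Evaluate s at k=5 and k=0: 17/80 and 0; difference 17/80.

Σ = 17/80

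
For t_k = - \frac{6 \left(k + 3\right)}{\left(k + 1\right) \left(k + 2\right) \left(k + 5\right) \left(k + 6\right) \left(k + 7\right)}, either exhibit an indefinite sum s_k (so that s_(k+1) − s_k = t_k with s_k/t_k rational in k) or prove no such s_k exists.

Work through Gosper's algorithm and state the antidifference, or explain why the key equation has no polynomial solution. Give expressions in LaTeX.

s_k = \frac{k \left(- k^{2} - 12 k - 41\right)}{15 \left(k^{3} + 12 k^{2} + 41 k + 30\right)}

t_(k+1)/t_k = (k + 1)*(k + 4)*(k + 5)/((k + 3)**2*(k + 8)).
A = k + 1, B = k + 8, C = k**3 + 10*k**2 + 33*k + 36.
Need (k + 1)·f(k+1) − (k + 7)·f(k) = k**3 + 10*k**2 + 33*k + 36.
deg f ≤ 6 (via 1,1,3).
A polynomial solution: f(k) = k*(k + 2)*(k + 3)*(k + 4)*(k**2 + 12*k + 41)/90.
Certificate R = B(k−1)f/C = k*(k + 2)*(k + 7)*(k**2 + 12*k + 41)/(90*(k + 3)) gives s_k = k*(-k**2 - 12*k - 41)/(15*(k**3 + 12*k**2 + 41*k + 30)).
Check: Δs_k = 6*(-k - 3)/(k**5 + 21*k**4 + 163*k**3 + 567*k**2 + 844*k + 420). ✓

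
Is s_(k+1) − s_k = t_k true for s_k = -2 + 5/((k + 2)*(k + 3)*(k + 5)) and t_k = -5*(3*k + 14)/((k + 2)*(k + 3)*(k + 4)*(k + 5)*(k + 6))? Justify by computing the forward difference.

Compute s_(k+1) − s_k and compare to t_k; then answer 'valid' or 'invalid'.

s_(k+1) = -2 + 5/((k + 3)*(k + 4)*(k + 6))
s_(k+1) − s_k = 5*(-3*k - 14)/(k**5 + 20*k**4 + 155*k**3 + 580*k**2 + 1044*k + 720)
(s_(k+1) − s_k) − t_k = 0

valid; difference matches t_k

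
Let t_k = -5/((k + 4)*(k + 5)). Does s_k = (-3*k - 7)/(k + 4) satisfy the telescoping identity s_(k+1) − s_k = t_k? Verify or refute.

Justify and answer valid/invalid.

s_(k+1) = (-3*k - 10)/(k + 5)
s_(k+1) − s_k = -5/(k**2 + 9*k + 20)
(s_(k+1) − s_k) − t_k = 0

valid (s_(k+1) − s_k reduces to t_k)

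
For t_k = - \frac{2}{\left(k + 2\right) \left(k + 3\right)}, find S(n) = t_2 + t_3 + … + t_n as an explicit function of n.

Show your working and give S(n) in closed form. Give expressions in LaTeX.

S(n) = \frac{1 - n}{2 \left(n + 3\right)}

Compute t_(k+1)/t_k: get (k + 2)/(k + 4).
A = k + 2, B = k + 4, C = 1.
f must satisfy (k + 2)·f(k+1) − (k + 3)·f(k) = 1.
Bound: deg f ≤ 1.
A polynomial solution: f(k) = k/2.
Then R = B(k−1)f/C = k*(k + 3)/2, so s_k = R(k)·t_k = -k/(k + 2).
Δs = -2/(k**2 + 5*k + 6), as required.
Telescope: S(n) = s_(n+1) − s_(2) = (-n - 1)/(n + 3) − (-1/2) = (1 - n)/(2*(n + 3)).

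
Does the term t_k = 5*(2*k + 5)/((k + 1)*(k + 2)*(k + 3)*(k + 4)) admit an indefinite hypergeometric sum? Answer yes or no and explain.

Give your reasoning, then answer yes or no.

t_(k+1)/t_k = (k + 1)*(2*k + 7)/((k + 5)*(2*k + 5)).
So A=k + 1 and B=k + 5, with C=k + 5/2.
Need (k + 1)·f(k+1) − (k + 4)·f(k) = k + 5/2.
Degrees (1,1,1) ⇒ d ≤ 3.
Match coefficients ⇒ f(k) = k*(k + 2)*(k + 4)/6.
Certificate R = B(k−1)f/C = k*(k + 2)*(k + 4)**2/(3*(2*k + 5)) gives s_k = 5*k*(k + 4)/(3*(k**2 + 4*k + 3)).
Verify: 5*(2*k + 5)/(k**4 + 10*k**3 + 35*k**2 + 50*k + 24) matches t_k.

Yes. s_k = 5*k*(k + 4)/(3*(k**2 + 4*k + 3)).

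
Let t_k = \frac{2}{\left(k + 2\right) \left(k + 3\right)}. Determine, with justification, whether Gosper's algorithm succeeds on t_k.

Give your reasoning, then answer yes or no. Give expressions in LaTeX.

t_(k+1)/t_k = (k + 2)/(k + 4).
A = k + 2, B = k + 4, C = 1.
Need (k + 2)·f(k+1) − (k + 3)·f(k) = 1.
Bound: deg f ≤ 1.
A polynomial solution: f(k) = k/2.
Get s_k = R·t_k = k/(k + 2) with R(k) = B(k−1)f(k)/C(k) = k*(k + 3)/2.
s_(k+1) − s_k = 2/(k**2 + 5*k + 6) = t_k.

Yes. s_k = \frac{k}{k + 2}.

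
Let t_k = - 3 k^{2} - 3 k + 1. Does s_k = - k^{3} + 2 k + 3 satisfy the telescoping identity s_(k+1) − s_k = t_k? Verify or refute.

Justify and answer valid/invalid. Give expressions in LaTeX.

s_(k+1) = 2*k - (k + 1)**3 + 5
s_(k+1) − s_k = k**3 - (k + 1)**3 + 2
(s_(k+1) − s_k) − t_k = 0

Valid: the claim telescopes to t_k.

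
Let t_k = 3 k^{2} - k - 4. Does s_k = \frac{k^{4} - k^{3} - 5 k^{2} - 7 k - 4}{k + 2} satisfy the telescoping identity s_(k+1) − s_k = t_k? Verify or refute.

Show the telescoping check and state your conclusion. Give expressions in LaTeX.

Invalid: residual \frac{- 2 k^{3} - 7 k^{2} + 3 k + 4}{k^{2} + 5 k + 6} ≠ 0.

s_(k+1) = (k**4 + 3*k**3 - 2*k**2 - 16*k - 16)/(k + 3)
s_(k+1) − s_k = (3*k**4 + 12*k**3 + 2*k**2 - 23*k - 20)/(k**2 + 5*k + 6)
(s_(k+1) − s_k) − t_k = (-2*k**3 - 7*k**2 + 3*k + 4)/(k**2 + 5*k + 6)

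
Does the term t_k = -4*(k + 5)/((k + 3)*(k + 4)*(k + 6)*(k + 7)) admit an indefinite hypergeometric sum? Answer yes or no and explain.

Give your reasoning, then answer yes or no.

t_(k+1)/t_k = (k + 3)*(k + 6)**2/((k + 5)**2*(k + 8)).
Gosper form: A/B · C(k+1)/C(k) with A=k + 3, B=k + 8, C=k**2 + 10*k + 25.
Need (k + 3)·f(k+1) − (k + 7)·f(k) = k**2 + 10*k + 25.
deg f ≤ 4 (via 1,1,2).
Solving with deg f ≤ 4: f(k) = k*(k + 4)*(k + 5)*(k + 9)/36.
So s_k = (B(k−1)f/C)·t_k = (k*(k + 4)*(k + 7)*(k + 9)/(36*(k + 5)))·t_k = k*(-k - 9)/(9*(k**2 + 9*k + 18)).
s_(k+1) − s_k = 4*(-k - 5)/(k**4 + 20*k**3 + 145*k**2 + 450*k + 504) = t_k.

Yes. s_k = k*(-k - 9)/(9*(k**2 + 9*k + 18)).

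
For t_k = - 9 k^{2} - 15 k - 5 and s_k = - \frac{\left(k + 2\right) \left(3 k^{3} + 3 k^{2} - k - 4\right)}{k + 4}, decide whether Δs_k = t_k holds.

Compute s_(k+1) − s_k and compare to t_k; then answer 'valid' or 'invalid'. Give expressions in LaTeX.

s_(k+1) = (k + 3)*(k - 3*(k + 1)**3 - 3*(k + 1)**2 + 5)/(k + 5)
s_(k+1) − s_k = (-9*k**4 - 84*k**3 - 224*k**2 - 213*k - 52)/(k**2 + 9*k + 20)
(s_(k+1) − s_k) − t_k = 12*(k**3 + 8*k**2 + 11*k + 4)/(k**2 + 9*k + 20)

Invalid: residual \frac{12 \left(k^{3} + 8 k^{2} + 11 k + 4\right)}{k^{2} + 9 k + 20} ≠ 0.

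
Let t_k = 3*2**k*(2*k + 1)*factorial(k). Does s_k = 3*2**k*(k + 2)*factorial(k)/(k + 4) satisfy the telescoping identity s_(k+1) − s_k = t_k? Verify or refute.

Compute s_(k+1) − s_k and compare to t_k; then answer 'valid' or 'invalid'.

Invalid: residual -6*2**k*(2*k**2 + 9*k + 3)*factorial(k)/((k + 4)*(k + 5)) ≠ 0.

s_(k+1) = 6*2**k*(k + 3)*factorial(k + 1)/(k + 5)
s_(k+1) − s_k = 3*2**k*(2*k**3 + 15*k**2 + 31*k + 14)*factorial(k)/((k + 4)*(k + 5))
(s_(k+1) − s_k) − t_k = -6*2**k*(2*k**2 + 9*k + 3)*factorial(k)/((k + 4)*(k + 5))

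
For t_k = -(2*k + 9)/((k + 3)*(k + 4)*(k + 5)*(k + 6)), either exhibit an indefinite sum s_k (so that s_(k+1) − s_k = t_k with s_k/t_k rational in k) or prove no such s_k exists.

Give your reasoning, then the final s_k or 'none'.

Step 1: r(k) = (k + 3)*(2*k + 11)/((k + 7)*(2*k + 9)).
Gosper form: A/B · C(k+1)/C(k) with A=k + 3, B=k + 7, C=k + 9/2.
Solve (k + 3)·f(k+1) − (k + 6)·f(k) = k + 9/2.
d = 3 from the (1,1,1) case.
Solve for f: f(k) = k*(k + 4)*(k + 8)/30 (degree 3 ≤ 3).
Get s_k = R·t_k = k*(-k - 8)/(15*(k**2 + 8*k + 15)) with R(k) = B(k−1)f(k)/C(k) = k*(k + 4)*(k + 6)*(k + 8)/(15*(2*k + 9)).
Δs = (-2*k - 9)/(k**4 + 18*k**3 + 119*k**2 + 342*k + 360), as required.

s_k = k*(-k - 8)/(15*(k**2 + 8*k + 15))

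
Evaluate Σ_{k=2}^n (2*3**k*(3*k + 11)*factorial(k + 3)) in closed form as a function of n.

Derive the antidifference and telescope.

S(n) = 6*3**n*factorial(n + 4) - 2160

t_(k+1)/t_k = 3*(k + 4)*(3*k + 14)/(3*k + 11).
A = 3*k + 12, B = 1, C = k + 11/3.
Need (3*k + 12)·f(k+1) − (1)·f(k) = k + 11/3.
deg f ≤ 0 (via 1,0,1).
Coefficient equations give f(k) = 1/3.
Certificate R = B(k−1)f/C = 1/(3*k + 11) gives s_k = 2*3**k*factorial(k + 3).
Check: Δs_k = 2*3**k*(3*k + 11)*factorial(k + 3). ✓
Telescope: S(n) = s_(n+1) − s_(2) = 6*3**n*factorial(n + 4) − (2160) = 6*3**n*factorial(n + 4) - 2160.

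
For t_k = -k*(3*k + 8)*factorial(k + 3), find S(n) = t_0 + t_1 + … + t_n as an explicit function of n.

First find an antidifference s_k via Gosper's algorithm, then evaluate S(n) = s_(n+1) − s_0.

S(n) = -3*n*factorial(n + 4) + factorial(n + 4) - 24

Step 1: r(k) = (k + 1)*(k + 4)*(3*k + 11)/(k*(3*k + 8)).
So A=k + 4 and B=1, with C=k**2 + 8*k/3.
Solve (k + 4)·f(k+1) − (1)·f(k) = k**2 + 8*k/3.
Degrees (1,0,2) ⇒ d ≤ 1.
Match coefficients ⇒ f(k) = (3*k - 4)/3.
So s_k = (B(k−1)f/C)·t_k = ((3*k - 4)/(k*(3*k + 8)))·t_k = -(3*k - 4)*factorial(k + 3).
Verify: -k*(3*k + 8)*factorial(k + 3) matches t_k.
s_(n+1) = -(3*n - 1)*factorial(n + 4) and s_(0) = 24, so S(n) = -3*n*factorial(n + 4) + factorial(n + 4) - 24.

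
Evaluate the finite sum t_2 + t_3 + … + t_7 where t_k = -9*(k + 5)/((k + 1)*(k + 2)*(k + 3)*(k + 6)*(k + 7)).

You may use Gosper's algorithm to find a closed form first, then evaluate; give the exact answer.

Compute t_(k+1)/t_k: get (k + 1)*(k + 6)**2/((k + 4)*(k + 5)*(k + 8)).
Factor: A=k + 1; B=k + 8; C=k**3 + 14*k**2 + 65*k + 100.
f must satisfy (k + 1)·f(k+1) − (k + 7)·f(k) = k**3 + 14*k**2 + 65*k + 100.
d = 6 from the (1,1,3) case.
A polynomial solution: f(k) = k*(k + 3)*(k + 4)**2*(k + 5)**2/36.
Get s_k = R·t_k = k*(-k**2 - 9*k - 20)/(4*(k**3 + 9*k**2 + 20*k + 12)) with R(k) = B(k−1)f(k)/C(k) = k*(k + 3)*(k + 4)*(k + 7)/36.
Verify: 9*(-k - 5)/(k**5 + 19*k**4 + 131*k**3 + 401*k**2 + 540*k + 252) matches t_k.
Σ_(k=2)^(7) t_k = s_(8) − s_(2) = -26/105 − (-7/32) = -97/3360.

Σ = -97/3360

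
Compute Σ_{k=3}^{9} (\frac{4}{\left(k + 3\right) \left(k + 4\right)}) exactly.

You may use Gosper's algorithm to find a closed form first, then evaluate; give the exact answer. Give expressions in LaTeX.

t_(k+1)/t_k = (k + 3)/(k + 5).
Factor: A=k + 3; B=k + 5; C=1.
Key eq: (k + 3)·f(k+1) = (k + 4)·f(k) + (1).
deg f ≤ 1 (via 1,1,0).
Coefficient equations give f(k) = k/3.
Then R = B(k−1)f/C = k*(k + 4)/3, so s_k = R(k)·t_k = 4*k/(3*(k + 3)).
Δs = 4/(k**2 + 7*k + 12), as required.
Sum = s_(10) − s_(3); s_(10) = 40/39, s_(3) = 2/3 ⇒ 14/39.

Σ = 14/39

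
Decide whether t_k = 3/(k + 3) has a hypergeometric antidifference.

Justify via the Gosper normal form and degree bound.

No — key equation has no polynomial f.

t_(k+1)/t_k = (k + 3)/(k + 4).
So A=k + 3 and B=k + 4, with C=1.
f must satisfy (k + 3)·f(k+1) − (k + 3)·f(k) = 1.
From deg A=1, deg B=1, deg C=0: d=0.
f = c0 ⇒ A·f(k+1) − B(k−1)·f(k) − C = -1. The system {-1 = 0} is inconsistent; no antidifference.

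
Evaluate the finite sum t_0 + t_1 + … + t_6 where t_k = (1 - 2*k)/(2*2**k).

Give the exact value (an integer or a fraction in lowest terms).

r(k) = (2*k + 1)/(2*(2*k - 1)) after simplifying.
Gosper form: A/B · C(k+1)/C(k) with A=1/2, B=1, C=k - 1/2.
Solve (1/2)·f(k+1) − (1)·f(k) = k - 1/2.
d = 1 from the (0,0,1) case.
Solve for f: f(k) = -2*k - 1 (degree 1 ≤ 1).
Get s_k = R·t_k = (2*k + 1)/2**k with R(k) = B(k−1)f(k)/C(k) = -2*(2*k + 1)/(2*k - 1).
s_(k+1) − s_k = (1 - 2*k)/(2*2**k) = t_k.
Evaluate s at k=7 and k=0: 15/128 and 1; difference -113/128.

Σ = -113/128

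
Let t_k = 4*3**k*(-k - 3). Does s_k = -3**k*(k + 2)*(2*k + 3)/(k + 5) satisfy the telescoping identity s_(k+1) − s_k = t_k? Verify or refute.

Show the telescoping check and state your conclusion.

Invalid: residual 3**(k + 1)*(4*k**2 + 30*k + 57)/(k**2 + 11*k + 30) ≠ 0.

s_(k+1) = -3**(k + 1)*(k + 3)*(2*k + 5)/(k + 6)
s_(k+1) − s_k = 3**k*(-4*k**3 - 44*k**2 - 162*k - 189)/(k**2 + 11*k + 30)
(s_(k+1) − s_k) − t_k = 3**(k + 1)*(4*k**2 + 30*k + 57)/(k**2 + 11*k + 30)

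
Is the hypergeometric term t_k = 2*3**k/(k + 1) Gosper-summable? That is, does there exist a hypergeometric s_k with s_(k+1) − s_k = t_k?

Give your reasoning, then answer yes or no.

The ratio is 3*(k + 1)/(k + 2).
Factor: A=3*k + 3; B=k + 2; C=1.
Solve (3*k + 3)·f(k+1) − (k + 1)·f(k) = 1.
From deg A=1, deg B=1, deg C=0: d=-1.
deg f ≤ -1 is impossible — no certificate.

No — key equation has no polynomial f.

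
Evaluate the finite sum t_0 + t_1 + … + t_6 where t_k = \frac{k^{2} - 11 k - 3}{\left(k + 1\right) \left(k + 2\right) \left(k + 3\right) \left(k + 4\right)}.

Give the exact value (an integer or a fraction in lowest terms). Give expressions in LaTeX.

r(k) = (k + 1)*(11*k - (k + 1)**2 + 14)/((k + 5)*(-k**2 + 11*k + 3)) after simplifying.
Take A(k)=k + 1, B(k)=k + 5, C(k)=k**2 - 11*k - 3.
Need (k + 1)·f(k+1) − (k + 4)·f(k) = k**2 - 11*k - 3.
Degrees (1,1,2) ⇒ d ≤ 3.
A polynomial solution: f(k) = -k*(k**2 + 9*k - 1)/3.
R(k) = B(k−1)·f(k)/C(k) = -k*(k + 4)*(k**2 + 9*k - 1)/(3*(k**2 - 11*k - 3)); s_k = R·t_k = k*(-k**2 - 9*k + 1)/(3*(k + 1)*(k + 2)*(k + 3)).
Δs = (k**2 - 11*k - 3)/(k**4 + 10*k**3 + 35*k**2 + 50*k + 24), as required.
Evaluate s at k=7 and k=0: -259/720 and 0; difference -259/720.

Σ = -259/720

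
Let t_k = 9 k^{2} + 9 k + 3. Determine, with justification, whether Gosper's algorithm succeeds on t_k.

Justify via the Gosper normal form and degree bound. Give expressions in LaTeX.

Yes. s_k = 3 k^{3}.

Step 1: r(k) = (3*k**2 + 9*k + 7)/(3*k**2 + 3*k + 1).
Normal form (A,B,C) = (1, 1, k**2 + k + 1/3).
Set up (1)·f(k+1) − (1)·f(k) − (k**2 + k + 1/3) = 0.
Degrees (0,0,2) ⇒ d ≤ 3.
Coefficient equations give f(k) = k**3/3.
So s_k = (B(k−1)f/C)·t_k = (k**3/(3*k**2 + 3*k + 1))·t_k = 3*k**3.
Check: Δs_k = -3*k**3 + 3*(k + 1)**3. ✓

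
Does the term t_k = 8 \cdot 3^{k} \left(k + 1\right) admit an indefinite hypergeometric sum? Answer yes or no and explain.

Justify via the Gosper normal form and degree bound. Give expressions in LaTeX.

Yes. s_k = 3^{k} \left(4 k - 2\right).

Ratio r(k) = 3*(k + 2)/(k + 1).
A = 3, B = 1, C = k + 1.
Need (3)·f(k+1) − (1)·f(k) = k + 1.
From deg A=0, deg B=0, deg C=1: d=1.
Solving with deg f ≤ 1: f(k) = (2*k - 1)/4.
R(k) = B(k−1)·f(k)/C(k) = (2*k - 1)/(4*(k + 1)); s_k = R·t_k = 3**k*(4*k - 2).
Check: Δs_k = 8*3**k*(k + 1). ✓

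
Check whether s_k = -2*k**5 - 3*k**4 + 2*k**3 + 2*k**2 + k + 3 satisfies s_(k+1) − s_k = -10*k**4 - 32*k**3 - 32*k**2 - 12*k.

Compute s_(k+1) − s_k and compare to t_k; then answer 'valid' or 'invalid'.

s_(k+1) = -2*k**5 - 13*k**4 - 30*k**3 - 30*k**2 - 11*k + 3
s_(k+1) − s_k = 2*k*(-5*k**3 - 16*k**2 - 16*k - 6)
(s_(k+1) − s_k) − t_k = 0

valid (s_(k+1) − s_k reduces to t_k)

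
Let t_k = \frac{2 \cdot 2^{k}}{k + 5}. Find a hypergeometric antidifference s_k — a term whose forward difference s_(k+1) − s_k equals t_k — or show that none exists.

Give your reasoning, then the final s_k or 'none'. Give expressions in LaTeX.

none (Gosper's algorithm certifies no s_k)

Ratio r(k) = 2*(k + 5)/(k + 6).
A = 2*k + 10, B = k + 6, C = 1.
f must satisfy (2*k + 10)·f(k+1) − (k + 5)·f(k) = 1.
d = -1 from the (1,1,0) case.
deg f ≤ -1 is impossible — no certificate.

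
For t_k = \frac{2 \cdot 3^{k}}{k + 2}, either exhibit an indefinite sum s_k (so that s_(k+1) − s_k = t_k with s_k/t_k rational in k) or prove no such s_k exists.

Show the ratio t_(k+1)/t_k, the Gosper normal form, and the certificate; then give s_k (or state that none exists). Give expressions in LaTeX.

none (Gosper's algorithm certifies no s_k)

r(k) = 3*(k + 2)/(k + 3) after simplifying.
Gosper form: A/B · C(k+1)/C(k) with A=3*k + 6, B=k + 3, C=1.
Set up (3*k + 6)·f(k+1) − (k + 2)·f(k) − (1) = 0.
deg f ≤ -1 (via 1,1,0).
d = -1 < 0 ⇒ no nonzero polynomial f; not summable.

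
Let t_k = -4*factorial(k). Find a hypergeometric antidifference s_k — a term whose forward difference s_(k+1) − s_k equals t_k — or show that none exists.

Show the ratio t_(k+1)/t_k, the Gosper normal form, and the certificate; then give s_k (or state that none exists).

none — t_k is not Gosper-summable

Ratio r(k) = k + 1.
Factor: A=k + 1; B=1; C=1.
f must satisfy (k + 1)·f(k+1) − (1)·f(k) = 1.
deg f ≤ -1 (via 1,0,0).
deg f ≤ -1 is impossible — no certificate.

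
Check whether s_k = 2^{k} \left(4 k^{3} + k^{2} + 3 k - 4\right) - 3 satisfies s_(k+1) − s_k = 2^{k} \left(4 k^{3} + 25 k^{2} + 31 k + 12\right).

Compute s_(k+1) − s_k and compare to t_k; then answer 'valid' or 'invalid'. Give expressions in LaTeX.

s_(k+1) = 2**(k + 1)*(3*k + 4*(k + 1)**3 + (k + 1)**2 - 1) - 3
s_(k+1) − s_k = 2**k*(4*k**3 + 25*k**2 + 31*k + 12)
(s_(k+1) − s_k) − t_k = 0

Valid: the claim telescopes to t_k.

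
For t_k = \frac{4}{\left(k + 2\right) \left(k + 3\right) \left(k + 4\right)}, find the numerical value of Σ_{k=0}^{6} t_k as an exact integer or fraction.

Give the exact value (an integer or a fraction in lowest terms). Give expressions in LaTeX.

r(k) = (k + 2)/(k + 5) after simplifying.
Gosper form: A/B · C(k+1)/C(k) with A=k + 2, B=k + 5, C=1.
f must satisfy (k + 2)·f(k+1) − (k + 4)·f(k) = 1.
deg f ≤ 2 (via 1,1,0).
Solve for f: f(k) = k*(k + 5)/12 (degree 2 ≤ 2).
R(k) = B(k−1)·f(k)/C(k) = k*(k + 4)*(k + 5)/12; s_k = R·t_k = k*(k + 5)/(3*(k + 2)*(k + 3)).
Verify: 4/(k**3 + 9*k**2 + 26*k + 24) matches t_k.
Σ_(k=0)^(6) t_k = s_(7) − s_(0) = 14/45 − (0) = 14/45.

Σ = 14/45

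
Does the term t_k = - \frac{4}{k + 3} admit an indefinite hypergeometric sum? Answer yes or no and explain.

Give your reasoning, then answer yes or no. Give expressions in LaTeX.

Ratio r(k) = (k + 3)/(k + 4).
A = k + 3, B = k + 4, C = 1.
f must satisfy (k + 3)·f(k+1) − (k + 3)·f(k) = 1.
From deg A=1, deg B=1, deg C=0: d=0.
Write f(k) = c0. Then LHS − RHS = -1, requiring -1 = 0: contradictory. No certificate.

No — key equation has no polynomial f.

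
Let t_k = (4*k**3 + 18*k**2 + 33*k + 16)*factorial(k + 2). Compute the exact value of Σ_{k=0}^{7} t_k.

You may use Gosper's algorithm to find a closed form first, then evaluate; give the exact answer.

Σ = 983404802

r(k) = (4*k**4 + 42*k**3 + 171*k**2 + 314*k + 213)/(4*k**3 + 18*k**2 + 33*k + 16) after simplifying.
Factor: A=k + 3; B=1; C=k**3 + 9*k**2/2 + 33*k/4 + 4.
Key eq: (k + 3)·f(k+1) = (1)·f(k) + (k**3 + 9*k**2/2 + 33*k/4 + 4).
Bound: deg f ≤ 2.
A polynomial solution: f(k) = (4*k**2 + 2*k - 1)/4.
Certificate R = B(k−1)f/C = (4*k**2 + 2*k - 1)/(4*k**3 + 18*k**2 + 33*k + 16) gives s_k = (4*k**2 + 2*k - 1)*factorial(k + 2).
s_(k+1) − s_k = (4*k**3 + 18*k**2 + 33*k + 16)*factorial(k + 2) = t_k.
Sum = s_(8) − s_(0); s_(8) = 983404800, s_(0) = -2 ⇒ 983404802.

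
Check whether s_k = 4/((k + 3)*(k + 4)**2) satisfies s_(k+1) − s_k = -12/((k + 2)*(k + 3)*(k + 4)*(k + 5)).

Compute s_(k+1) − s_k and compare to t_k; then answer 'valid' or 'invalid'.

s_(k+1) = 4/((k + 4)*(k + 5)**2)
s_(k+1) − s_k = 4*(-3*k - 13)/(k**5 + 21*k**4 + 175*k**3 + 723*k**2 + 1480*k + 1200)
(s_(k+1) − s_k) − t_k = 8*(4*k + 17)/(k**6 + 23*k**5 + 217*k**4 + 1073*k**3 + 2926*k**2 + 4160*k + 2400)

Invalid: residual 8*(4*k + 17)/(k**6 + 23*k**5 + 217*k**4 + 1073*k**3 + 2926*k**2 + 4160*k + 2400) ≠ 0.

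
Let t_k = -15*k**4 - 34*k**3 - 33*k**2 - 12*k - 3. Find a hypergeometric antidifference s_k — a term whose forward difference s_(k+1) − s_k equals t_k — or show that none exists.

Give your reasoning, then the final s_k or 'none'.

s_k = k*(-3*k**4 - k**3 + k**2 + 2*k - 2)

t_(k+1)/t_k = (15*k**4 + 94*k**3 + 225*k**2 + 240*k + 97)/(15*k**4 + 34*k**3 + 33*k**2 + 12*k + 3).
A = 1, B = 1, C = k**4 + 34*k**3/15 + 11*k**2/5 + 4*k/5 + 1/5.
Key eq: (1)·f(k+1) = (1)·f(k) + (k**4 + 34*k**3/15 + 11*k**2/5 + 4*k/5 + 1/5).
From deg A=0, deg B=0, deg C=4: d=5.
A polynomial solution: f(k) = k*(3*k**4 + k**3 - k**2 - 2*k + 2)/15.
R(k) = B(k−1)·f(k)/C(k) = k*(3*k**4 + k**3 - k**2 - 2*k + 2)/(15*k**4 + 34*k**3 + 33*k**2 + 12*k + 3); s_k = R·t_k = k*(-3*k**4 - k**3 + k**2 + 2*k - 2).
Check: Δs_k = -15*k**4 - 34*k**3 - 33*k**2 - 12*k - 3. ✓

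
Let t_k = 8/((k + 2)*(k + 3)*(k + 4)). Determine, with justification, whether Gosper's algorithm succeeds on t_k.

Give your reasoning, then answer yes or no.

Step 1: r(k) = (k + 2)/(k + 5).
Gosper form: A/B · C(k+1)/C(k) with A=k + 2, B=k + 5, C=1.
f must satisfy (k + 2)·f(k+1) − (k + 4)·f(k) = 1.
deg f ≤ 2 (via 1,1,0).
A polynomial solution: f(k) = k*(k + 5)/12.
Then R = B(k−1)f/C = k*(k + 4)*(k + 5)/12, so s_k = R(k)·t_k = 2*k*(k + 5)/(3*(k + 2)*(k + 3)).
Check: Δs_k = 8/(k**3 + 9*k**2 + 26*k + 24). ✓

Yes. s_k = 2*k*(k + 5)/(3*(k + 2)*(k + 3)).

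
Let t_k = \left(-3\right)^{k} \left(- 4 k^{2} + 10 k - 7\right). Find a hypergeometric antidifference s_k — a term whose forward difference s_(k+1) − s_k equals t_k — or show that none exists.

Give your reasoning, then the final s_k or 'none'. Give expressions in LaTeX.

Step 1: r(k) = 3*(-4*k**2 + 2*k - 1)/(4*k**2 - 10*k + 7).
Normal form (A,B,C) = (-3, 1, k**2 - 5*k/2 + 7/4).
f must satisfy (-3)·f(k+1) − (1)·f(k) = k**2 - 5*k/2 + 7/4.
deg f ≤ 2 (via 0,0,2).
A polynomial solution: f(k) = -(k - 2)**2/4.
R(k) = B(k−1)·f(k)/C(k) = -(k - 2)**2/(4*k**2 - 10*k + 7); s_k = R·t_k = (-3)**k*(k**2 - 4*k + 4).
Check: Δs_k = (-3)**k*(-4*k**2 + 10*k - 7). ✓

s_k = \left(-3\right)^{k} \left(k^{2} - 4 k + 4\right)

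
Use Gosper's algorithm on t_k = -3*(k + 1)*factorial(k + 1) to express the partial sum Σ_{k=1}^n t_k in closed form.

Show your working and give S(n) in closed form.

S(n) = 6 - 3*factorial(n + 2)

Compute t_(k+1)/t_k: get (k + 2)**2/(k + 1).
Gosper form: A/B · C(k+1)/C(k) with A=k + 2, B=1, C=k + 1.
f must satisfy (k + 2)·f(k+1) − (1)·f(k) = k + 1.
From deg A=1, deg B=0, deg C=1: d=0.
A polynomial solution: f(k) = 1.
So s_k = (B(k−1)f/C)·t_k = (1/(k + 1))·t_k = -3*factorial(k + 1).
Check: Δs_k = -3*(k + 1)*factorial(k + 1). ✓
Evaluate: s_(n+1) = -3*factorial(n + 2); subtract s_(1) = -6 ⇒ S(n) = 6 - 3*factorial(n + 2).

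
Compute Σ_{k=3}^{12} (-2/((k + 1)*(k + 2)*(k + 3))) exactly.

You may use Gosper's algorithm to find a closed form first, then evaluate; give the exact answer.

r(k) = (k + 1)/(k + 4) after simplifying.
Take A(k)=k + 1, B(k)=k + 4, C(k)=1.
f must satisfy (k + 1)·f(k+1) − (k + 3)·f(k) = 1.
Bound: deg f ≤ 2.
Solve for f: f(k) = k*(k + 3)/4 (degree 2 ≤ 2).
Get s_k = R·t_k = k*(-k - 3)/(2*(k + 1)*(k + 2)) with R(k) = B(k−1)f(k)/C(k) = k*(k + 3)**2/4.
Δs = -2/(k**3 + 6*k**2 + 11*k + 6), as required.
Evaluate s at k=13 and k=3: -52/105 and -9/20; difference -19/420.

Σ = -19/420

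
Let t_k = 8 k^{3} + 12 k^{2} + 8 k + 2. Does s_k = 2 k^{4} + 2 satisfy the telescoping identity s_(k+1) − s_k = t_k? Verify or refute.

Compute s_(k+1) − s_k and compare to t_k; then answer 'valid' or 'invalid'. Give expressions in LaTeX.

s_(k+1) = 2*(k + 1)**4 + 2
s_(k+1) − s_k = -2*k**4 + 2*(k + 1)**4
(s_(k+1) − s_k) − t_k = 0

valid (s_(k+1) − s_k reduces to t_k)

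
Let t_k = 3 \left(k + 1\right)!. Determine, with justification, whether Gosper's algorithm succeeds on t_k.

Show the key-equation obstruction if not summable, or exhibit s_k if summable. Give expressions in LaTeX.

Ratio r(k) = k + 2.
Gosper form: A/B · C(k+1)/C(k) with A=k + 2, B=1, C=1.
f must satisfy (k + 2)·f(k+1) − (1)·f(k) = 1.
d = -1 from the (1,0,0) case.
deg f ≤ -1 is impossible — no certificate.

No — negative degree bound, so no certificate f.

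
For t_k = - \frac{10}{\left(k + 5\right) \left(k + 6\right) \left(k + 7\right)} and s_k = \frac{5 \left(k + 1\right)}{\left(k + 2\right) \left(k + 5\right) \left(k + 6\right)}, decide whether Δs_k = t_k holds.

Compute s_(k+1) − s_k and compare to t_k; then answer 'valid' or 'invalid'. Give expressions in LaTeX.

Invalid: residual \frac{5 \left(3 k + 11\right)}{k^{5} + 23 k^{4} + 203 k^{3} + 853 k^{2} + 1692 k + 1260} ≠ 0.

s_(k+1) = 5*(k + 2)/((k + 3)*(k + 6)*(k + 7))
s_(k+1) − s_k = 5*(-2*k**2 - 7*k - 1)/(k**5 + 23*k**4 + 203*k**3 + 853*k**2 + 1692*k + 1260)
(s_(k+1) − s_k) − t_k = 5*(3*k + 11)/(k**5 + 23*k**4 + 203*k**3 + 853*k**2 + 1692*k + 1260)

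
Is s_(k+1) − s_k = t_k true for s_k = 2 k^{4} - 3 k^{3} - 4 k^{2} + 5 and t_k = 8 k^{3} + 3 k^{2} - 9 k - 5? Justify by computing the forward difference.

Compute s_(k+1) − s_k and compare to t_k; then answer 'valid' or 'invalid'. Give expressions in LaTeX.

valid (s_(k+1) − s_k reduces to t_k)

s_(k+1) = k*(2*k**3 + 5*k**2 - k - 9)
s_(k+1) − s_k = 8*k**3 + 3*k**2 - 9*k - 5
(s_(k+1) − s_k) − t_k = 0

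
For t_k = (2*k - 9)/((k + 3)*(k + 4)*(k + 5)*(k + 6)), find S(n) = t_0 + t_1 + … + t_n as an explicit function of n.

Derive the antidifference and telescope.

S(n) = (-n**3 - 15*n**2 - 104*n - 90)/(30*(n**3 + 15*n**2 + 74*n + 120))

Compute t_(k+1)/t_k: get (k + 3)*(2*k - 7)/((k + 7)*(2*k - 9)).
So A=k + 3 and B=k + 7, with C=k - 9/2.
f must satisfy (k + 3)·f(k+1) − (k + 6)·f(k) = k - 9/2.
deg f ≤ 3 (via 1,1,1).
A polynomial solution: f(k) = -k*(k**2 + 12*k + 77)/60.
So s_k = (B(k−1)f/C)·t_k = (-k*(k + 6)*(k**2 + 12*k + 77)/(30*(2*k - 9)))·t_k = k*(-k**2 - 12*k - 77)/(30*(k + 3)*(k + 4)*(k + 5)).
s_(k+1) − s_k = (2*k - 9)/(k**4 + 18*k**3 + 119*k**2 + 342*k + 360) = t_k.
s_(n+1) = (-n**3 - 15*n**2 - 104*n - 90)/(30*(n**3 + 15*n**2 + 74*n + 120)) and s_(0) = 0, so S(n) = (-n**3 - 15*n**2 - 104*n - 90)/(30*(n**3 + 15*n**2 + 74*n + 120)).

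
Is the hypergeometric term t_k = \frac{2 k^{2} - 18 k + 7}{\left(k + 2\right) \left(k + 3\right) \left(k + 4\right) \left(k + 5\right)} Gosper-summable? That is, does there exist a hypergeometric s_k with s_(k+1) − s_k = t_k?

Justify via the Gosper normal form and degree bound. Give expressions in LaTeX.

Yes. s_k = \frac{k \left(k^{2} - 39 k + 122\right)}{24 \left(k + 2\right) \left(k + 3\right) \left(k + 4\right)}.

Ratio r(k) = -(k + 2)*(18*k - 2*(k + 1)**2 + 11)/((k + 6)*(2*k**2 - 18*k + 7)).
Take A(k)=k + 2, B(k)=k + 6, C(k)=k**2 - 9*k + 7/2.
Need (k + 2)·f(k+1) − (k + 5)·f(k) = k**2 - 9*k + 7/2.
Bound: deg f ≤ 3.
Solve for f: f(k) = k*(k**2 - 39*k + 122)/48 (degree 3 ≤ 3).
So s_k = (B(k−1)f/C)·t_k = (k*(k + 5)*(k**2 - 39*k + 122)/(24*(2*k**2 - 18*k + 7)))·t_k = k*(k**2 - 39*k + 122)/(24*(k + 2)*(k + 3)*(k + 4)).
Check: Δs_k = (2*k**2 - 18*k + 7)/(k**4 + 14*k**3 + 71*k**2 + 154*k + 120). ✓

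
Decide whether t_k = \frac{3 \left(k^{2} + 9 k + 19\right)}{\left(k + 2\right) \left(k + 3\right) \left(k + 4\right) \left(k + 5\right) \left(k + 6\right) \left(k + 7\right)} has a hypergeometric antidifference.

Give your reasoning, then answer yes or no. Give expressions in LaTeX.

Step 1: r(k) = (k + 2)*(9*k + (k + 1)**2 + 28)/((k + 8)*(k**2 + 9*k + 19)).
A = k + 2, B = k + 8, C = k**2 + 9*k + 19.
Need (k + 2)·f(k+1) − (k + 7)·f(k) = k**2 + 9*k + 19.
d = 5 from the (1,1,2) case.
Coefficient equations give f(k) = k*(k + 3)*(k + 5)*(k**2 + 12*k + 44)/144.
Certificate R = B(k−1)f/C = k*(k + 3)*(k + 5)*(k + 7)*(k**2 + 12*k + 44)/(144*(k**2 + 9*k + 19)) gives s_k = k*(k**2 + 12*k + 44)/(48*(k**3 + 12*k**2 + 44*k + 48)).
Δs = 3*(k**2 + 9*k + 19)/(k**6 + 27*k**5 + 295*k**4 + 1665*k**3 + 5104*k**2 + 8028*k + 5040), as required.

Yes. s_k = \frac{k \left(k^{2} + 12 k + 44\right)}{48 \left(k^{3} + 12 k^{2} + 44 k + 48\right)}.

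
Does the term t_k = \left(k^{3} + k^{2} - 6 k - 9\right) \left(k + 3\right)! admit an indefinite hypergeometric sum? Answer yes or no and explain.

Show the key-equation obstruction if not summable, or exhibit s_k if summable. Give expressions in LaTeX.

r(k) = (k**4 + 8*k**3 + 15*k**2 - 17*k - 52)/(k**3 + k**2 - 6*k - 9) after simplifying.
So A=k + 4 and B=1, with C=k**3 + k**2 - 6*k - 9.
f must satisfy (k + 4)·f(k+1) − (1)·f(k) = k**3 + k**2 - 6*k - 9.
Degrees (1,0,3) ⇒ d ≤ 2.
A polynomial solution: f(k) = k**2 - 4*k + 1.
Get s_k = R·t_k = (k**2 - 4*k + 1)*factorial(k + 3) with R(k) = B(k−1)f(k)/C(k) = (k**2 - 4*k + 1)/(k**3 + k**2 - 6*k - 9).
Verify: (k**3 + k**2 - 6*k - 9)*factorial(k + 3) matches t_k.

Yes. s_k = \left(k^{2} - 4 k + 1\right) \left(k + 3\right)!.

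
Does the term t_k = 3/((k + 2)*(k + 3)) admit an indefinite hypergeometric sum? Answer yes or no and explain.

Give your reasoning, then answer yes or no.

Ratio r(k) = (k + 2)/(k + 4).
So A=k + 2 and B=k + 4, with C=1.
f must satisfy (k + 2)·f(k+1) − (k + 3)·f(k) = 1.
d = 1 from the (1,1,0) case.
Coefficient equations give f(k) = k/2.
So s_k = (B(k−1)f/C)·t_k = (k*(k + 3)/2)·t_k = 3*k/(2*(k + 2)).
Check: Δs_k = 3/(k**2 + 5*k + 6). ✓

Yes. s_k = 3*k/(2*(k + 2)).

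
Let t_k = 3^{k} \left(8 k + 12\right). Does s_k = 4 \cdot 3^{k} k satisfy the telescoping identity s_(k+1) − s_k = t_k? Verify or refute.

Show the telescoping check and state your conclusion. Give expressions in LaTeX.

s_(k+1) = 12*3**k*(k + 1)
s_(k+1) − s_k = 3**k*(8*k + 12)
(s_(k+1) − s_k) − t_k = 0

valid; difference matches t_k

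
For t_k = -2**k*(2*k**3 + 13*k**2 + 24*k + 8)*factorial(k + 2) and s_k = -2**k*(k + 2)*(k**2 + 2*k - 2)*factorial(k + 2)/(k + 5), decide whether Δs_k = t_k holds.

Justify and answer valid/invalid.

Invalid: residual 3*2**k*(2*k**4 + 23*k**3 + 88*k**2 + 126*k + 42)*factorial(k + 2)/((k + 5)*(k + 6)) ≠ 0.

s_(k+1) = -2**(k + 1)*(k + 3)*(k**2 + 4*k + 1)*factorial(k + 3)/(k + 6)
s_(k+1) − s_k = -2**k*(2*k**5 + 29*k**4 + 158*k**3 + 398*k**2 + 430*k + 114)*factorial(k + 2)/((k + 5)*(k + 6))
(s_(k+1) − s_k) − t_k = 3*2**k*(2*k**4 + 23*k**3 + 88*k**2 + 126*k + 42)*factorial(k + 2)/((k + 5)*(k + 6))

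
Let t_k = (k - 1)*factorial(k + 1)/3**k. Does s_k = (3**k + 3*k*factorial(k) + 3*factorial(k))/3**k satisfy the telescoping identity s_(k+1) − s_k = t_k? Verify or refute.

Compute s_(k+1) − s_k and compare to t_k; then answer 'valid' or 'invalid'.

s_(k+1) = (3**k + k**2*factorial(k) + 3*k*factorial(k) + 2*factorial(k))/3**k
s_(k+1) − s_k = (k - 1)*factorial(k + 1)/3**k
(s_(k+1) − s_k) − t_k = 0

Valid — Δs_k = t_k.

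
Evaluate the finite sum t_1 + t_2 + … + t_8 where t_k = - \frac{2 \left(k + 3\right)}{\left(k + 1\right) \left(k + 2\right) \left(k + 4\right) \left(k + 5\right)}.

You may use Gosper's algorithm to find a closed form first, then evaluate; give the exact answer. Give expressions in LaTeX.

Ratio r(k) = (k + 1)*(k + 4)**2/((k + 3)**2*(k + 6)).
Factor: A=k + 1; B=k + 6; C=k**2 + 6*k + 9.
Key eq: (k + 1)·f(k+1) = (k + 5)·f(k) + (k**2 + 6*k + 9).
d = 4 from the (1,1,2) case.
Solving with deg f ≤ 4: f(k) = k*(k + 2)*(k + 3)*(k + 5)/8.
So s_k = (B(k−1)f/C)·t_k = (k*(k + 2)*(k + 5)**2/(8*(k + 3)))·t_k = k*(-k - 5)/(4*(k**2 + 5*k + 4)).
Verify: 2*(-k - 3)/(k**4 + 12*k**3 + 49*k**2 + 78*k + 40) matches t_k.
Σ_(k=1)^(8) t_k = s_(9) − s_(1) = -63/260 − (-3/20) = -6/65.

Σ = -6/65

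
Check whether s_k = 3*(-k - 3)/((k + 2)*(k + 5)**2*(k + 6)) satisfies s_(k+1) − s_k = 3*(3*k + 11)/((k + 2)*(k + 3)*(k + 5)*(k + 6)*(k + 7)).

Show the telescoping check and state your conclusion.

Invalid: residual 24*(-k**2 - 9*k - 19)/(k**7 + 34*k**6 + 486*k**5 + 3776*k**4 + 17165*k**3 + 45462*k**2 + 64620*k + 37800) ≠ 0.

s_(k+1) = 3*(-k - 4)/((k + 3)*(k + 6)**2*(k + 7))
s_(k+1) − s_k = 3*(-(k + 2)*(k + 4)*(k + 5)**2 + (k + 3)**2*(k + 6)*(k + 7))/((k + 2)*(k + 3)*(k + 5)**2*(k + 6)**2*(k + 7))
(s_(k+1) − s_k) − t_k = 24*(-k**2 - 9*k - 19)/(k**7 + 34*k**6 + 486*k**5 + 3776*k**4 + 17165*k**3 + 45462*k**2 + 64620*k + 37800)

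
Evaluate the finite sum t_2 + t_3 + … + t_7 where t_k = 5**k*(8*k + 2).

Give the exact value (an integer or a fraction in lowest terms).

Ratio r(k) = 5*(4*k + 5)/(4*k + 1).
So A=5 and B=1, with C=k + 1/4.
Set up (5)·f(k+1) − (1)·f(k) − (k + 1/4) = 0.
From deg A=0, deg B=0, deg C=1: d=1.
Solving with deg f ≤ 1: f(k) = (k - 1)/4.
Get s_k = R·t_k = 2*5**k*(k - 1) with R(k) = B(k−1)f(k)/C(k) = (k - 1)/(4*k + 1).
Δs = 5**k*(8*k + 2), as required.
Sum = s_(8) − s_(2); s_(8) = 5468750, s_(2) = 50 ⇒ 5468700.

Σ = 5468700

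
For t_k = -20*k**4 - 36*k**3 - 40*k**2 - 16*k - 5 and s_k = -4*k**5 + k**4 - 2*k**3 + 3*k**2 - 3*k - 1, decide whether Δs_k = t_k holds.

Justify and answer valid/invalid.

s_(k+1) = -4*k**5 - 19*k**4 - 38*k**3 - 37*k**2 - 19*k - 6
s_(k+1) − s_k = -20*k**4 - 36*k**3 - 40*k**2 - 16*k - 5
(s_(k+1) − s_k) − t_k = 0

Valid — Δs_k = t_k.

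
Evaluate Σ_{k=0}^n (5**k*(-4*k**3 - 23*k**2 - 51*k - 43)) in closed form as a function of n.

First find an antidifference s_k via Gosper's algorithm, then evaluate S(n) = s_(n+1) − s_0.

r(k) = 5*(4*k**3 + 35*k**2 + 109*k + 121)/(4*k**3 + 23*k**2 + 51*k + 43) after simplifying.
Gosper form: A/B · C(k+1)/C(k) with A=5, B=1, C=k**3 + 23*k**2/4 + 51*k/4 + 43/4.
f must satisfy (5)·f(k+1) − (1)·f(k) = k**3 + 23*k**2/4 + 51*k/4 + 43/4.
Bound: deg f ≤ 3.
Match coefficients ⇒ f(k) = (k**3 + 2*k**2 + 4*k + 2)/4.
Get s_k = R·t_k = 5**k*(-k**3 - 2*k**2 - 4*k - 2) with R(k) = B(k−1)f(k)/C(k) = (k**3 + 2*k**2 + 4*k + 2)/(4*k**3 + 23*k**2 + 51*k + 43).
Verify: 5**k*(-4*k**3 - 23*k**2 - 51*k - 43) matches t_k.
Telescope: S(n) = s_(n+1) − s_(0) = 5**(n + 1)*(-n**3 - 5*n**2 - 11*n - 9) − (-2) = -5*5**n*n**3 - 25*5**n*n**2 - 55*5**n*n - 45*5**n + 2.

S(n) = -5*5**n*n**3 - 25*5**n*n**2 - 55*5**n*n - 45*5**n + 2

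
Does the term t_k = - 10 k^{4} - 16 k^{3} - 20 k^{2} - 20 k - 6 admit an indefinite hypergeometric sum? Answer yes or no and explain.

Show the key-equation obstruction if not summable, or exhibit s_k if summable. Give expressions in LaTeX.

t_(k+1)/t_k = (5*k**4 + 28*k**3 + 64*k**2 + 74*k + 36)/(5*k**4 + 8*k**3 + 10*k**2 + 10*k + 3).
Gosper form: A/B · C(k+1)/C(k) with A=1, B=1, C=k**4 + 8*k**3/5 + 2*k**2 + 2*k + 3/5.
Key eq: (1)·f(k+1) = (1)·f(k) + (k**4 + 8*k**3/5 + 2*k**2 + 2*k + 3/5).
deg f ≤ 5 (via 0,0,4).
Solve for f: f(k) = k*(k + 1)*(2*k**3 - 3*k**2 + 5*k - 1)/10 (degree 5 ≤ 5).
Get s_k = R·t_k = k*(-2*k**4 + k**3 - 2*k**2 - 4*k + 1) with R(k) = B(k−1)f(k)/C(k) = k*(2*k**3 - 3*k**2 + 5*k - 1)/(2*(5*k**3 + 3*k**2 + 7*k + 3)).
Δs = -10*k**4 - 16*k**3 - 20*k**2 - 20*k - 6, as required.

Yes. s_k = k \left(- 2 k^{4} + k^{3} - 2 k^{2} - 4 k + 1\right).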